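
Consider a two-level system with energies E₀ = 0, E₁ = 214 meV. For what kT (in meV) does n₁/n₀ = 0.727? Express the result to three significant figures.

n₁/n₀ = exp[−(E₁−E₀)/kT] = 0.727.
⇒ (E₁−E₀)/kT = ln(1/0.727) = ln(1.3755) = 0.31882.
kT = 214 meV / 0.31882 = 671 meV.

671 meV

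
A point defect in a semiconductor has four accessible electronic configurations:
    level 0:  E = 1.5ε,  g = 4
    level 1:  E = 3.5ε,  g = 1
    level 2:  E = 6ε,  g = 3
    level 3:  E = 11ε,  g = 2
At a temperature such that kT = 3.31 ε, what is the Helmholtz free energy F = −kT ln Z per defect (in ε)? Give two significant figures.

-4.1 ε

Eᵢ/kT = 0.4532, 1.057, 1.813, 3.323.
Z = Σ gᵢe^(−Eᵢ/kT) = 4·e^(−0.4532) + 1·e^(−1.057) + 3·e^(−1.813) + 2·e^(−3.323) = 2.542 + 0.3475 + 0.4895 + 0.07209 = 3.451.
F = −kT ln Z = −3.31 × ln(3.451) = −3.31 × 1.239 = -4.1 ε.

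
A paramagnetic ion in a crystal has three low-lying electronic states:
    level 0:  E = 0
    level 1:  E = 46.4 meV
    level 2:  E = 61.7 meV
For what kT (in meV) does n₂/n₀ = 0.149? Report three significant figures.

n₂/n₀ = exp[−(E₂−E₀)/kT] = 0.149.
⇒ (E₂−E₀)/kT = ln(1/0.149) = ln(6.7114) = 1.9038.
kT = 61.7 meV / 1.9038 = 32.4 meV.

32.4 meV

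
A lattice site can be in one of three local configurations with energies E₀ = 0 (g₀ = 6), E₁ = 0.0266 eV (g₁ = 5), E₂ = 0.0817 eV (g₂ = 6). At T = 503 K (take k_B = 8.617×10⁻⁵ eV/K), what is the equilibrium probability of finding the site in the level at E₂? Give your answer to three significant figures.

0.0947

k_BT = 8.617×10⁻⁵ × 503 K = 0.043344 eV.
Eᵢ/kT = 0, 0.61370, 1.8849.
Z = Σ gᵢe^(−Eᵢ/kT) = 6·e^(−0) + 5·e^(−0.61370) + 6·e^(−1.8849) = 6.0000 + 2.7067 + 0.91107 = 9.6178.
P₂ = g₂ e^(−E₂/kT) / Z = 0.91107/9.6178 = 0.0947.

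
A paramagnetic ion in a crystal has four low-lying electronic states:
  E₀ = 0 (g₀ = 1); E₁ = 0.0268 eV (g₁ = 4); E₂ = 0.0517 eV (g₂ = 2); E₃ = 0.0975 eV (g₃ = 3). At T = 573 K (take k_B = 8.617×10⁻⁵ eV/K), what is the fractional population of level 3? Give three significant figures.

0.0937

k_BT = 8.617×10⁻⁵ × 573 K = 0.049375 eV.
Eᵢ/kT = 0, 0.54278, 1.0471, 1.9747.
Z = Σ gᵢe^(−Eᵢ/kT) = 1·e^(−0) + 4·e^(−0.54278) + 2·e^(−1.0471) + 3·e^(−1.9747) = 1.0000 + 2.3245 + 0.70191 + 0.41641 = 4.4428.
P₃ = g₃ e^(−E₃/kT) / Z = 0.41641/4.4428 = 0.0937.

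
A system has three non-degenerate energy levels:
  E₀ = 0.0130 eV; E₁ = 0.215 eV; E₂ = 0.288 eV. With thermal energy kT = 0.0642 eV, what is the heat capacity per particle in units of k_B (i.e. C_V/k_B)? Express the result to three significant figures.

0.609

Eᵢ/kT = 0.20249, 3.3489, 4.4860.
Z = Σ e^(−Eᵢ/kT) = e^(−0.20249) + e^(−3.3489) + e^(−4.4860) = 0.81669 + 0.035123 + 0.011266 = 0.86308.
⟨E⟩ = 0.024810 eV, ⟨E²⟩ = 0.0031237 eV².
C_V/k_B = (⟨E²⟩ − ⟨E⟩²)/(kT)² = (0.0031237 − 0.00061554)/0.0041216 = 0.609.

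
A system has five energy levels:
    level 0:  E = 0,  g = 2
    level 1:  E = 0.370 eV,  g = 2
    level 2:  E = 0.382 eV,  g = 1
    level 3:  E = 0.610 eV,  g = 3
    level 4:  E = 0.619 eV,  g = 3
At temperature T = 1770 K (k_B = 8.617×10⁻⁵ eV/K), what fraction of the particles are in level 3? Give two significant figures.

k_BT = 8.617×10⁻⁵ × 1770 K = 0.1525 eV.
Eᵢ/kT = 0, 2.426, 2.505, 4.000, 4.059.
Z = Σ gᵢe^(−Eᵢ/kT) = 2·e^(−0) + 2·e^(−2.426) + 1·e^(−2.505) + 3·e^(−4.000) + 3·e^(−4.059) = 2.000 + 0.1768 + 0.08168 + 0.05495 + 0.05180 = 2.365.
P₃ = g₃ e^(−E₃/kT) / Z = 0.05495/2.365 = 0.023.

0.023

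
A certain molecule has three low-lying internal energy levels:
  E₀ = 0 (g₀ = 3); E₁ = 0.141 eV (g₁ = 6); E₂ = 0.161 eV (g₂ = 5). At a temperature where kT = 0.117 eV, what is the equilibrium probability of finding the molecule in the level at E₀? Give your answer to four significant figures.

Eᵢ/kT = 0, 1.20513, 1.37607.
Z = Σ gᵢe^(−Eᵢ/kT) = 3·e^(−0) + 6·e^(−1.20513) + 5·e^(−1.37607) = 3.00000 + 1.79792 + 1.26285 = 6.06077.
P₀ = g₀ e^(−E₀/kT) / Z = 3.00000/6.06077 = 0.4950.

0.4950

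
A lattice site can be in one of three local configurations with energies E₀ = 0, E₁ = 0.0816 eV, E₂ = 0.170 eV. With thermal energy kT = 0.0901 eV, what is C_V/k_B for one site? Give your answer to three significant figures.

0.384

Eᵢ/kT = 0, 0.90566, 1.8868.
Z = Σ e^(−Eᵢ/kT) = e^(−0) + e^(−0.90566) + e^(−1.8868) = 1.0000 + 0.40427 + 0.15156 = 1.5558.
⟨E⟩ = 0.037764 eV, ⟨E²⟩ = 0.0045455 eV².
C_V/k_B = (⟨E²⟩ − ⟨E⟩²)/(kT)² = (0.0045455 − 0.0014261)/0.0081180 = 0.384.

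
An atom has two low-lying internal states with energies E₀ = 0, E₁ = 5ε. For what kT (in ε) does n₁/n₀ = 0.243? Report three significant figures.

n₁/n₀ = exp[−(E₁−E₀)/kT] = 0.243.
⇒ (E₁−E₀)/kT = ln(1/0.243) = ln(4.1152) = 1.4147.
kT = 5ε / 1.4147 = 3.53 ε.

3.53 ε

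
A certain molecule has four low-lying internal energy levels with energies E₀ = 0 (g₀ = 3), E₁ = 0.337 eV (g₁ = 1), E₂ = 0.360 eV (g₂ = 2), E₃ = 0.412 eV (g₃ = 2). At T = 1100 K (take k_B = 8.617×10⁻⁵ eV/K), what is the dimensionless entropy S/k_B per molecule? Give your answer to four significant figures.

k_BT = 8.617×10⁻⁵ × 1100 K = 0.0947870 eV.
Eᵢ/kT = 0, 3.55534, 3.79799, 4.34659.
Z = Σ gᵢe^(−Eᵢ/kT) = 3·e^(−0) + 1·e^(−3.55534) + 2·e^(−3.79799) + 2·e^(−4.34659) = 3.00000 + 0.0285717 + 0.0448316 + 0.0259018 = 3.09931.
⟨E⟩ = Σ EᵢPᵢ = 0.0117573 eV.
S/k_B = ln Z + ⟨E⟩/kT = ln(3.09931) + 0.0117573/0.0947870 = 1.13118 + 0.124039 = 1.255.

1.255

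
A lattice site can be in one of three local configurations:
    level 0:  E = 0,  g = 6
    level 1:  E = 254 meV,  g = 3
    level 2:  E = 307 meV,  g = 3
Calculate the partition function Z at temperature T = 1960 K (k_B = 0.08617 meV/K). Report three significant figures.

Z = 7.15

k_BT = 0.08617 × 1960 K = 168.89 meV.
Eᵢ/kT = 0, 1.5039, 1.8178.
Z = Σ gᵢe^(−Eᵢ/kT) = 6·e^(−0) + 3·e^(−1.5039) + 3·e^(−1.8178) = 6.0000 + 0.66678 + 0.48715 = 7.1539.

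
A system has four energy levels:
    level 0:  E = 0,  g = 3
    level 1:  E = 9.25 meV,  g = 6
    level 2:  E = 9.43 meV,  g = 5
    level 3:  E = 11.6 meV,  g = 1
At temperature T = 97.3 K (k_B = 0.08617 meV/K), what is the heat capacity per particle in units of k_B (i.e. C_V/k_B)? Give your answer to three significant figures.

0.317

k_BT = 0.08617 × 97.3 K = 8.3843 meV.
Eᵢ/kT = 0, 1.1033, 1.1247, 1.3835.
Z = Σ gᵢe^(−Eᵢ/kT) = 3·e^(−0) + 6·e^(−1.1033) + 5·e^(−1.1247) + 1·e^(−1.3835) = 3.0000 + 1.9906 + 1.6237 + 0.25070 = 6.8650.
⟨E⟩ = 5.3361 meV, ⟨E²⟩ = 50.756 meV².
C_V/k_B = (⟨E²⟩ − ⟨E⟩²)/(kT)² = (50.756 − 28.474)/70.296 = 0.317.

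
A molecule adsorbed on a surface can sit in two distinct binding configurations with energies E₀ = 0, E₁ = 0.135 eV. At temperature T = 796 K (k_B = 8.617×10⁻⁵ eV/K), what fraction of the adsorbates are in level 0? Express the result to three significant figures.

k_BT = 8.617×10⁻⁵ × 796 K = 0.068591 eV.
Eᵢ/kT = 0, 1.9682.
Z = Σ e^(−Eᵢ/kT) = e^(−0) + e^(−1.9682) = 1.0000 + 0.13971 = 1.1397.
P₀ = e^(−E₀/kT) / Z = 1.0000/1.1397 = 0.877.

0.877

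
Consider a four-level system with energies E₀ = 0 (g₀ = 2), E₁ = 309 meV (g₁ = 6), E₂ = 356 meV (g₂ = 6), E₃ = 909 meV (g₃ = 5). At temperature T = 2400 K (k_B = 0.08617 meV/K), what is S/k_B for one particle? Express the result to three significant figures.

k_BT = 0.08617 × 2400 K = 206.81 meV.
Eᵢ/kT = 0, 1.4941, 1.7214, 4.3953.
Z = Σ gᵢe^(−Eᵢ/kT) = 2·e^(−0) + 6·e^(−1.4941) + 6·e^(−1.7214) + 5·e^(−4.3953) = 2.0000 + 1.3467 + 1.0729 + 0.061676 = 4.4813.
⟨E⟩ = Σ EᵢPᵢ = 190.60 meV.
S/k_B = ln Z + ⟨E⟩/kT = ln(4.4813) + 190.60/206.81 = 1.4999 + 0.92162 = 2.42.

2.42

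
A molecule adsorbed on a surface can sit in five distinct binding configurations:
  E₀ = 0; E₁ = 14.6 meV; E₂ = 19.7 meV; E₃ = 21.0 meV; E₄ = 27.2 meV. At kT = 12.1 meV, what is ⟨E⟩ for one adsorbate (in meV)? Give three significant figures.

Eᵢ/kT = 0, 1.2066, 1.6281, 1.7355, 2.2479.
Z = Σ e^(−Eᵢ/kT) = e^(−0) + e^(−1.2066) + e^(−1.6281) + e^(−1.7355) + e^(−2.2479) = 1.0000 + 0.29921 + 0.19630 + 0.17631 + 0.10562 = 1.7774.
⟨E⟩ = Σ Eᵢ e^(−Eᵢ/kT) / Z = (0·1.0000 + 14.6·0.29921 + 19.7·0.19630 + 21.0·0.17631 + 27.2·0.10562) / 1.7774 = 8.33 meV.

8.33 meV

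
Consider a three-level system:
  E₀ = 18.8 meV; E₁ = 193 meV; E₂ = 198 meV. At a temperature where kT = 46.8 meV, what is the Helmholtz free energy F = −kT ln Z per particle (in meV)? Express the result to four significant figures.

16.70 meV

Eᵢ/kT = 0.401709, 4.12393, 4.23077.
Z = Σ e^(−Eᵢ/kT) = e^(−0.401709) + e^(−4.12393) + e^(−4.23077) = 0.669175 + 0.0161808 + 0.0145412 = 0.699897.
F = −kT ln Z = −46.8 × ln(0.699897) = −46.8 × -0.356822 = 16.70 meV.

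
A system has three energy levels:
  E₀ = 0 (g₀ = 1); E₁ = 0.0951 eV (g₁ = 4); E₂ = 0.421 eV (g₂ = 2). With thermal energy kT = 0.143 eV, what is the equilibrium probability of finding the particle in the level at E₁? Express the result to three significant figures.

Eᵢ/kT = 0, 0.66503, 2.9441.
Z = Σ gᵢe^(−Eᵢ/kT) = 1·e^(−0) + 4·e^(−0.66503) + 2·e^(−2.9441) = 1.0000 + 2.0570 + 0.10530 = 3.1623.
P₁ = g₁ e^(−E₁/kT) / Z = 2.0570/3.1623 = 0.650.

0.650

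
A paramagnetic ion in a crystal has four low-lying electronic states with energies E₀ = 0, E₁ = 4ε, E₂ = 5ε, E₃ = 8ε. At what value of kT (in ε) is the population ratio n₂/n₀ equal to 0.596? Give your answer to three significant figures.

n₂/n₀ = exp[−(E₂−E₀)/kT] = 0.596.
⇒ (E₂−E₀)/kT = ln(1/0.596) = ln(1.6779) = 0.51754.
kT = 5ε / 0.51754 = 9.66 ε.

9.66 ε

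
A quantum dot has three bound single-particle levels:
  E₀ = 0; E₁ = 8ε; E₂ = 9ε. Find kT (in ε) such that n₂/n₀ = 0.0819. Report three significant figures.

n₂/n₀ = exp[−(E₂−E₀)/kT] = 0.0819.
⇒ (E₂−E₀)/kT = ln(1/0.0819) = ln(12.210) = 2.5023.
kT = 9ε / 2.5023 = 3.60 ε.

3.60 ε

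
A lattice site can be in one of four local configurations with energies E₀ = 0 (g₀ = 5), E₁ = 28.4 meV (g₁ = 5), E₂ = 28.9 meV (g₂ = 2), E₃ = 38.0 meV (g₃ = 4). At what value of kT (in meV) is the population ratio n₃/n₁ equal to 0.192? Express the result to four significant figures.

n₃/n₁ = (g₃/g₁) exp[−(E₃−E₁)/kT] = 0.192.
⇒ (E₃−E₁)/kT = ln((4/5)/0.192) = ln(4.16667) = 1.42712.
kT = 9.6 meV / 1.42712 = 6.727 meV.

6.727 meV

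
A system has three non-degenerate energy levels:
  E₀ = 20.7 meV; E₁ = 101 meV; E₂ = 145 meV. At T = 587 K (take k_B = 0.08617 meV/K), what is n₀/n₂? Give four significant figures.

11.67

k_BT = 0.08617 × 587 K = 50.5818 meV.
n₀/n₂ = exp[−(E₀−E₂)/kT] = exp(−(-124.3 meV)/(50.5818 meV)) = exp(2.45741) = 11.67.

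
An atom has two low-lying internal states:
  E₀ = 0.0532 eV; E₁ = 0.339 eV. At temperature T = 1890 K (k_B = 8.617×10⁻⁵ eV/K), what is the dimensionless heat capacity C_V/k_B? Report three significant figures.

0.387

k_BT = 8.617×10⁻⁵ × 1890 K = 0.16286 eV.
Eᵢ/kT = 0.32666, 2.0815.
Z = Σ e^(−Eᵢ/kT) = e^(−0.32666) + e^(−2.0815) = 0.72133 + 0.12474 = 0.84607.
⟨E⟩ = 0.095337 eV, ⟨E²⟩ = 0.019356 eV².
C_V/k_B = (⟨E²⟩ − ⟨E⟩²)/(kT)² = (0.019356 − 0.0090891)/0.026523 = 0.387.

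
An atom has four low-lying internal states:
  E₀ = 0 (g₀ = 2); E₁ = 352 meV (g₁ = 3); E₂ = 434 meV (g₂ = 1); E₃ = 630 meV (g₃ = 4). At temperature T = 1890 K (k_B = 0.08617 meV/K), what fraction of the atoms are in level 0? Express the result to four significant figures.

0.8004

k_BT = 0.08617 × 1890 K = 162.861 meV.
Eᵢ/kT = 0, 2.16135, 2.66485, 3.86833.
Z = Σ gᵢe^(−Eᵢ/kT) = 2·e^(−0) + 3·e^(−2.16135) + 1·e^(−2.66485) + 4·e^(−3.86833) = 2.00000 + 0.345509 + 0.0696098 + 0.0835729 = 2.49869.
P₀ = g₀ e^(−E₀/kT) / Z = 2.00000/2.49869 = 0.8004.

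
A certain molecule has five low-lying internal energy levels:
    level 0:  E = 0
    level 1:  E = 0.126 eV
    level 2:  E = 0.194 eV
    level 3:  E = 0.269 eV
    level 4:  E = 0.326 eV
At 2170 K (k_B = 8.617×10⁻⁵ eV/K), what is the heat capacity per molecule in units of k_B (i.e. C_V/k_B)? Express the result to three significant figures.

k_BT = 8.617×10⁻⁵ × 2170 K = 0.18699 eV.
Eᵢ/kT = 0, 0.67383, 1.0375, 1.4386, 1.7434.
Z = Σ e^(−Eᵢ/kT) = e^(−0) + e^(−0.67383) + e^(−1.0375) + e^(−1.4386) + e^(−1.7434) = 1.0000 + 0.50975 + 0.35434 + 0.23726 + 0.17492 = 2.2763.
⟨E⟩ = 0.11150 eV, ⟨E²⟩ = 0.025123 eV².
C_V/k_B = (⟨E²⟩ − ⟨E⟩²)/(kT)² = (0.025123 − 0.012432)/0.034965 = 0.363.

0.363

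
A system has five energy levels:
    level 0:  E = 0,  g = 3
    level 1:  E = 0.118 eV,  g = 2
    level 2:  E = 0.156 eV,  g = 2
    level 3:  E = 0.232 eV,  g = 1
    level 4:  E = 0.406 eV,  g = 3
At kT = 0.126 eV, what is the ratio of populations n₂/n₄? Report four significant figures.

4.848

n₂/n₄ = (g₂/g₄) exp[−(E₂−E₄)/kT] = (2/3) × exp(−(-0.250 eV)/(0.126 eV)) = (2/3) × exp(1.98413) = 4.848.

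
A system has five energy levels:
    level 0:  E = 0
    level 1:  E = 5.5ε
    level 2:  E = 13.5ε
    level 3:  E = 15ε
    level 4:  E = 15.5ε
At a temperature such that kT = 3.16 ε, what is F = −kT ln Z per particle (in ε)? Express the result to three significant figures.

Eᵢ/kT = 0, 1.7405, 4.2722, 4.7468, 4.9051.
Z = Σ e^(−Eᵢ/kT) = e^(−0) + e^(−1.7405) + e^(−4.2722) + e^(−4.7468) + e^(−4.9051) = 1.0000 + 0.17543 + 0.013951 + 0.0086794 + 0.0074087 = 1.2055.
F = −kT ln Z = −3.16 × ln(1.2055) = −3.16 × 0.18689 = -0.591 ε.

-0.591 ε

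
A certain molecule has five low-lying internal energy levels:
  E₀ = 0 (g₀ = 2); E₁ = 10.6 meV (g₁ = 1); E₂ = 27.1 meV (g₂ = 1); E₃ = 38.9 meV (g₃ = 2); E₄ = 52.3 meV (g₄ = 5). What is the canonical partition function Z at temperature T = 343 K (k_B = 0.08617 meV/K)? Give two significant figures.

k_BT = 0.08617 × 343 K = 29.56 meV.
Eᵢ/kT = 0, 0.3586, 0.9168, 1.316, 1.769.
Z = Σ gᵢe^(−Eᵢ/kT) = 2·e^(−0) + 1·e^(−0.3586) + 1·e^(−0.9168) + 2·e^(−1.316) + 5·e^(−1.769) = 2.000 + 0.6987 + 0.3998 + 0.5364 + 0.8525 = 4.487.

Z = 4.5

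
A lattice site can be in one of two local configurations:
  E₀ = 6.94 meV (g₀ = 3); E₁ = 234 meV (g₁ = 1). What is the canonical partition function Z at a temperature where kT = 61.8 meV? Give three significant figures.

Z = 2.70

Eᵢ/kT = 0.11230, 3.7864.
Z = Σ gᵢe^(−Eᵢ/kT) = 3·e^(−0.11230) + 1·e^(−3.7864) = 2.6813 + 0.022677 = 2.7040.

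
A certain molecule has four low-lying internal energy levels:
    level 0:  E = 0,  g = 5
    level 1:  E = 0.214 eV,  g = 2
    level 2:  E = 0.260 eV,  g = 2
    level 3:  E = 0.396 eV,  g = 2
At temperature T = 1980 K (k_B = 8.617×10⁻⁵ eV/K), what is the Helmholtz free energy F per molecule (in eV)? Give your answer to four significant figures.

k_BT = 8.617×10⁻⁵ × 1980 K = 0.170617 eV.
Eᵢ/kT = 0, 1.25427, 1.52388, 2.32099.
Z = Σ gᵢe^(−Eᵢ/kT) = 5·e^(−0) + 2·e^(−1.25427) + 2·e^(−1.52388) + 2·e^(−2.32099) = 5.00000 + 0.570568 + 0.435730 + 0.196353 = 6.20265.
F = −kT ln Z = −0.170617 × ln(6.20265) = −0.170617 × 1.82498 = -0.3114 eV.

-0.3114 eV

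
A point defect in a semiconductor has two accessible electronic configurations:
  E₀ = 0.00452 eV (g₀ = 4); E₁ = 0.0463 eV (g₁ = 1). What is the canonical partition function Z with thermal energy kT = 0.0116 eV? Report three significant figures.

Z = 2.73

Eᵢ/kT = 0.38966, 3.9914.
Z = Σ gᵢe^(−Eᵢ/kT) = 4·e^(−0.38966) + 1·e^(−3.9914) = 2.7091 + 0.018474 = 2.7276.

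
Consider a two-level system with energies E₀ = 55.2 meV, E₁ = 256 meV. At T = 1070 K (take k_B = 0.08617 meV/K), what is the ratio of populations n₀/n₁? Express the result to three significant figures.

8.83

k_BT = 0.08617 × 1070 K = 92.202 meV.
n₀/n₁ = exp[−(E₀−E₁)/kT] = exp(−(-200.8 meV)/(92.202 meV)) = exp(2.1778) = 8.83.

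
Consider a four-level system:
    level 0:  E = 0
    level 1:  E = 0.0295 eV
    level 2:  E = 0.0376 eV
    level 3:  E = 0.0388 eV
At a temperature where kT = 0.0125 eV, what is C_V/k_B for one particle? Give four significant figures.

0.9975

Eᵢ/kT = 0, 2.36000, 3.00800, 3.10400.
Z = Σ e^(−Eᵢ/kT) = e^(−0) + e^(−2.36000) + e^(−3.00800) + e^(−3.10400) = 1.00000 + 0.0944202 + 0.0493904 + 0.0448694 = 1.18868.
⟨E⟩ = 0.00537016 eV, ⟨E²⟩ = 0.000184695 eV².
C_V/k_B = (⟨E²⟩ − ⟨E⟩²)/(kT)² = (0.000184695 − 0.0000288386)/0.000156250 = 0.9975.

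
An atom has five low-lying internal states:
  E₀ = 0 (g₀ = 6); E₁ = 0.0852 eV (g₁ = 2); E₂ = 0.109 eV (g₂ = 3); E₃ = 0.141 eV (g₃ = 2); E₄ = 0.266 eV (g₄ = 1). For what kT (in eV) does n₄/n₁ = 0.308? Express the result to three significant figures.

n₄/n₁ = (g₄/g₁) exp[−(E₄−E₁)/kT] = 0.308.
⇒ (E₄−E₁)/kT = ln((1/2)/0.308) = ln(1.6234) = 0.48452.
kT = 0.1808 eV / 0.48452 = 0.373 eV.

0.373 eV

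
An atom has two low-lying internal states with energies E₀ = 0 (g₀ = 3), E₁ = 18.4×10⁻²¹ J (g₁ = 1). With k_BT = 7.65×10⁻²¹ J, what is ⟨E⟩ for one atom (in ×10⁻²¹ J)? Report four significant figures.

0.5373 ×10⁻²¹ J

Eᵢ/kT = 0, 2.40523.
Z = Σ gᵢe^(−Eᵢ/kT) = 3·e^(−0) + 1·e^(−2.40523) = 3.00000 + 0.0902447 = 3.09024.
⟨E⟩ = Σ Eᵢ gᵢe^(−Eᵢ/kT) / Z = (0·3.00000 + 18.4·0.0902447) / 3.09024 = 0.5373 ×10⁻²¹ J.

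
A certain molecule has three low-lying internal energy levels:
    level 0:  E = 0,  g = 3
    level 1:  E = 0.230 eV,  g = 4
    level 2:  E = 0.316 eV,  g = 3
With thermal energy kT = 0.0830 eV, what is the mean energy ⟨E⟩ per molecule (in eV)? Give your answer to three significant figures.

0.0237 eV

Eᵢ/kT = 0, 2.7711, 3.8072.
Z = Σ gᵢe^(−Eᵢ/kT) = 3·e^(−0) + 4·e^(−2.7711) + 3·e^(−3.8072) = 3.0000 + 0.25037 + 0.066631 = 3.3170.
⟨E⟩ = Σ Eᵢ gᵢe^(−Eᵢ/kT) / Z = (0·3.0000 + 0.230·0.25037 + 0.316·0.066631) / 3.3170 = 0.0237 eV.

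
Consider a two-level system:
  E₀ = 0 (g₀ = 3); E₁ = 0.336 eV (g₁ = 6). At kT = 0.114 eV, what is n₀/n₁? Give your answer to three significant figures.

9.53

n₀/n₁ = (g₀/g₁) exp[−(E₀−E₁)/kT] = (3/6) × exp(−(-0.336 eV)/(0.114 eV)) = (3/6) × exp(2.9474) = 9.53.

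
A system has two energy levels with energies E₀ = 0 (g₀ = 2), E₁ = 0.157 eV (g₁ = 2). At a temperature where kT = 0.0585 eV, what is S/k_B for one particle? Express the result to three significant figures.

Eᵢ/kT = 0, 2.6838.
Z = Σ gᵢe^(−Eᵢ/kT) = 2·e^(−0) + 2·e^(−2.6838) = 2.0000 + 0.13661 = 2.1366.
⟨E⟩ = Σ EᵢPᵢ = 0.010038 eV.
S/k_B = ln Z + ⟨E⟩/kT = ln(2.1366) + 0.010038/0.0585 = 0.75922 + 0.17159 = 0.931.

0.931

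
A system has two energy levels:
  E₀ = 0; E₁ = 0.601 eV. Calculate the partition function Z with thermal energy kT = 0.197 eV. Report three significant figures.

Eᵢ/kT = 0, 3.0508.
Z = Σ e^(−Eᵢ/kT) = e^(−0) + e^(−3.0508) = 1.0000 + 0.047321 = 1.0473.

Z = 1.05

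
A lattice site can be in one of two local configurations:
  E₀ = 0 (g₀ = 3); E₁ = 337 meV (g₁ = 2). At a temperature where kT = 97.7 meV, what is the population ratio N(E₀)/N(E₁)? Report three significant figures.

47.2

n₀/n₁ = (g₀/g₁) exp[−(E₀−E₁)/kT] = (3/2) × exp(−(-337 meV)/(97.7 meV)) = (3/2) × exp(3.4493) = 47.2.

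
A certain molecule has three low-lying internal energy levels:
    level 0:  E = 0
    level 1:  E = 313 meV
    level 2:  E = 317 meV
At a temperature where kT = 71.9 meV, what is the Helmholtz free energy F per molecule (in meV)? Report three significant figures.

Eᵢ/kT = 0, 4.3533, 4.4089.
Z = Σ e^(−Eᵢ/kT) = e^(−0) + e^(−4.3533) + e^(−4.4089) = 1.0000 + 0.012864 + 0.012169 = 1.0250.
F = −kT ln Z = −71.9 × ln(1.0250) = −71.9 × 0.024693 = -1.78 meV.

-1.78 meV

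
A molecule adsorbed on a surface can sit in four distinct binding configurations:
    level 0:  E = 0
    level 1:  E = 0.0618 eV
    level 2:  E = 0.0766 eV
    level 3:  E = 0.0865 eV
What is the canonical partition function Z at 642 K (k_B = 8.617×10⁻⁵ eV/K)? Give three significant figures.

k_BT = 8.617×10⁻⁵ × 642 K = 0.055321 eV.
Eᵢ/kT = 0, 1.1171, 1.3846, 1.5636.
Z = Σ e^(−Eᵢ/kT) = e^(−0) + e^(−1.1171) + e^(−1.3846) + e^(−1.5636) = 1.0000 + 0.32723 + 0.25042 + 0.20938 = 1.7870.

Z = 1.79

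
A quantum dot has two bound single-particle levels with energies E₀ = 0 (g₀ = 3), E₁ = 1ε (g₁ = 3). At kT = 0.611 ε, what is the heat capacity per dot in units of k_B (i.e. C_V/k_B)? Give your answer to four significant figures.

0.3653

Eᵢ/kT = 0, 1.63666.
Z = Σ gᵢe^(−Eᵢ/kT) = 3·e^(−0) + 3·e^(−1.63666) = 3.00000 + 0.583887 = 3.58389.
⟨E⟩ = 0.162920 ε, ⟨E²⟩ = 0.162920 ε².
C_V/k_B = (⟨E²⟩ − ⟨E⟩²)/(kT)² = (0.162920 − 0.0265429)/0.373321 = 0.3653.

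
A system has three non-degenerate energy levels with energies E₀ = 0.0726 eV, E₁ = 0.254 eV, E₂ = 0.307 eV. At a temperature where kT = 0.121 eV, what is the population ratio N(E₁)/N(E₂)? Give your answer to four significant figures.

n₁/n₂ = exp[−(E₁−E₂)/kT] = exp(−(-0.053 eV)/(0.121 eV)) = exp(0.438017) = 1.550.

1.550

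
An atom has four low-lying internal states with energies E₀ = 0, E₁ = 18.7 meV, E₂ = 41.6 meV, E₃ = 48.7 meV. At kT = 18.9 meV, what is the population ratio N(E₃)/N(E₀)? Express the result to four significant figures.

0.07602

n₃/n₀ = exp[−(E₃−E₀)/kT] = exp(−(48.7 meV)/(18.9 meV)) = exp(-2.57672) = 0.07602.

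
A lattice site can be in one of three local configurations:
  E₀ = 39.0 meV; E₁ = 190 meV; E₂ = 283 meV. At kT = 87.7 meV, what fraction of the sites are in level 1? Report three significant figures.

0.144

Eᵢ/kT = 0.44470, 2.1665, 3.2269.
Z = Σ e^(−Eᵢ/kT) = e^(−0.44470) + e^(−2.1665) + e^(−3.2269) = 0.64102 + 0.11458 + 0.039680 = 0.79528.
P₁ = e^(−E₁/kT) / Z = 0.11458/0.79528 = 0.144.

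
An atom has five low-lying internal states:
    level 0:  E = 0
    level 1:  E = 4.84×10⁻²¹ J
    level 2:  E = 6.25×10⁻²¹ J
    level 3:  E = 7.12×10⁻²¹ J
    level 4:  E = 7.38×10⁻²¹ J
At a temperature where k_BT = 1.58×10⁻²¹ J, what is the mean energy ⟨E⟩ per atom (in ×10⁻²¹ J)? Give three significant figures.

Eᵢ/kT = 0, 3.0633, 3.9557, 4.5063, 4.6709.
Z = Σ e^(−Eᵢ/kT) = e^(−0) + e^(−3.0633) + e^(−3.9557) + e^(−4.5063) + e^(−4.6709) = 1.0000 + 0.046733 + 0.019145 + 0.011039 + 0.0093638 = 1.0863.
⟨E⟩ = Σ Eᵢ e^(−Eᵢ/kT) / Z = (0·1.0000 + 4.84·0.046733 + 6.25·0.019145 + 7.12·0.011039 + 7.38·0.0093638) / 1.0863 = 0.454 ×10⁻²¹ J.

0.454 ×10⁻²¹ J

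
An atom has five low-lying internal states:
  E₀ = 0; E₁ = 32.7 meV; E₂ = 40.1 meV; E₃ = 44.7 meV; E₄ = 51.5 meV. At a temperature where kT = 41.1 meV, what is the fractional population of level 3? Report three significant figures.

Eᵢ/kT = 0, 0.79562, 0.97567, 1.0876, 1.2530.
Z = Σ e^(−Eᵢ/kT) = e^(−0) + e^(−0.79562) + e^(−0.97567) + e^(−1.0876) + e^(−1.2530) = 1.0000 + 0.45130 + 0.37694 + 0.33702 + 0.28565 = 2.4509.
P₃ = e^(−E₃/kT) / Z = 0.33702/2.4509 = 0.138.

0.138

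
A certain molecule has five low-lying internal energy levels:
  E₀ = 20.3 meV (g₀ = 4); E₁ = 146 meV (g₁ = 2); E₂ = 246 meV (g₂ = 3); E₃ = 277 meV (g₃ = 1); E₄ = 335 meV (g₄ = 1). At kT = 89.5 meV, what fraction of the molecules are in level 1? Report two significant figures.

Eᵢ/kT = 0.2268, 1.631, 2.749, 3.095, 3.743.
Z = Σ gᵢe^(−Eᵢ/kT) = 4·e^(−0.2268) + 2·e^(−1.631) + 3·e^(−2.749) + 1·e^(−3.095) + 1·e^(−3.743) = 3.188 + 0.3915 + 0.1920 + 0.04528 + 0.02368 = 3.840.
P₁ = g₁ e^(−E₁/kT) / Z = 0.3915/3.840 = 0.10.

0.10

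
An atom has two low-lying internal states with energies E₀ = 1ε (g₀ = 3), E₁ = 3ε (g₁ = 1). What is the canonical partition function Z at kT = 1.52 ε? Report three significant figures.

Eᵢ/kT = 0.65789, 1.9737.
Z = Σ gᵢe^(−Eᵢ/kT) = 3·e^(−0.65789) + 1·e^(−1.9737) = 1.5538 + 0.13894 = 1.6927.

Z = 1.69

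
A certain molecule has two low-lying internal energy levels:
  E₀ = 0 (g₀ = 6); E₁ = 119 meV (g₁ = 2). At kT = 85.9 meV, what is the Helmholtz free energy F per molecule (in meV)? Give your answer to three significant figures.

Eᵢ/kT = 0, 1.3853.
Z = Σ gᵢe^(−Eᵢ/kT) = 6·e^(−0) + 2·e^(−1.3853) = 6.0000 + 0.50050 = 6.5005.
F = −kT ln Z = −85.9 × ln(6.5005) = −85.9 × 1.8719 = -161 meV.

-161 meV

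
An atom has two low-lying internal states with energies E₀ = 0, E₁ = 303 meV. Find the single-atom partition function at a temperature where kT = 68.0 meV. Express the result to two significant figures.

Z = 1.0

Eᵢ/kT = 0, 4.456.
Z = Σ e^(−Eᵢ/kT) = e^(−0) + e^(−4.456) = 1.000 + 0.01161 = 1.012.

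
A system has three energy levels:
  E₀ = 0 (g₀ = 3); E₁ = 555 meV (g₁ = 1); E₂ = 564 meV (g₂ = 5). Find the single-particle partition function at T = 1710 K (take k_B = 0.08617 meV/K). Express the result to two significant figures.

k_BT = 0.08617 × 1710 K = 147.4 meV.
Eᵢ/kT = 0, 3.765, 3.826.
Z = Σ gᵢe^(−Eᵢ/kT) = 3·e^(−0) + 1·e^(−3.765) + 5·e^(−3.826) = 3.000 + 0.02317 + 0.1090 = 3.132.

Z = 3.1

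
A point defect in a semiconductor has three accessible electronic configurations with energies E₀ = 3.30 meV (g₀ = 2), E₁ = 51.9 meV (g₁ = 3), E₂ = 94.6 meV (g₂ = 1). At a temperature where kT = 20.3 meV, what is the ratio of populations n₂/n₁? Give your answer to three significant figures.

0.0407

n₂/n₁ = (g₂/g₁) exp[−(E₂−E₁)/kT] = (1/3) × exp(−(42.7 meV)/(20.3 meV)) = (1/3) × exp(-2.1034) = 0.0407.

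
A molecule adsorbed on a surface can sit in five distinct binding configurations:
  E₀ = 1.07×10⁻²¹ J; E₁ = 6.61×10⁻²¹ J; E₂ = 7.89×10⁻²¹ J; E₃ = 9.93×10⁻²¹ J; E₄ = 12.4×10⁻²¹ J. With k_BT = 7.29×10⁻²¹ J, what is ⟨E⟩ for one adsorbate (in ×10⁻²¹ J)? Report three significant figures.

Eᵢ/kT = 0.14678, 0.90672, 1.0823, 1.3621, 1.7010.
Z = Σ e^(−Eᵢ/kT) = e^(−0.14678) + e^(−0.90672) + e^(−1.0823) + e^(−1.3621) + e^(−1.7010) = 0.86348 + 0.40385 + 0.33882 + 0.25612 + 0.18250 = 2.0448.
⟨E⟩ = Σ Eᵢ e^(−Eᵢ/kT) / Z = (1.07·0.86348 + 6.61·0.40385 + 7.89·0.33882 + 9.93·0.25612 + 12.4·0.18250) / 2.0448 = 5.42 ×10⁻²¹ J.

5.42 ×10⁻²¹ J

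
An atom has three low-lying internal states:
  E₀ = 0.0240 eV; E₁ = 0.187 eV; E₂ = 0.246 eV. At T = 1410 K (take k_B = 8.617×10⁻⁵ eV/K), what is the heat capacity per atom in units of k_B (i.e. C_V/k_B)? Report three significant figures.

0.503

k_BT = 8.617×10⁻⁵ × 1410 K = 0.12150 eV.
Eᵢ/kT = 0.19753, 1.5391, 2.0247.
Z = Σ e^(−Eᵢ/kT) = e^(−0.19753) + e^(−1.5391) + e^(−2.0247) = 0.82076 + 0.21457 + 0.13203 = 1.1674.
⟨E⟩ = 0.079066 eV, ⟨E²⟩ = 0.013677 eV².
C_V/k_B = (⟨E²⟩ − ⟨E⟩²)/(kT)² = (0.013677 − 0.0062514)/0.014762 = 0.503.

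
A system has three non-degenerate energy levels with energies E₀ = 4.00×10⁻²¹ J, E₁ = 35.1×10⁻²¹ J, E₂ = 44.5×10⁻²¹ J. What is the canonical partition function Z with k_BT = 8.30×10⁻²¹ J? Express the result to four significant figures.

Eᵢ/kT = 0.481928, 4.22892, 5.36145.
Z = Σ e^(−Eᵢ/kT) = e^(−0.481928) + e^(−4.22892) + e^(−5.36145) = 0.617592 + 0.0145681 + 0.00469409 = 0.636854.

Z = 0.6369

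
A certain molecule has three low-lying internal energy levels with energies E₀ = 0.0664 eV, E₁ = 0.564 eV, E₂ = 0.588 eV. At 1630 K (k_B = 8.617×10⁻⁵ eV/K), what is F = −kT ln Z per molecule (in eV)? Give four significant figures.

k_BT = 8.617×10⁻⁵ × 1630 K = 0.140457 eV.
Eᵢ/kT = 0.472743, 4.01546, 4.18633.
Z = Σ e^(−Eᵢ/kT) = e^(−0.472743) + e^(−4.01546) + e^(−4.18633) = 0.623290 + 0.0180347 + 0.0152020 = 0.656527.
F = −kT ln Z = −0.140457 × ln(0.656527) = −0.140457 × -0.420791 = 0.05910 eV.

0.05910 eV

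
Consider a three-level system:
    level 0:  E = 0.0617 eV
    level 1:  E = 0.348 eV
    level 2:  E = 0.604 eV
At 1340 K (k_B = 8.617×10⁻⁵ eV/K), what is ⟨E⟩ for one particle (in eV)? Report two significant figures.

k_BT = 8.617×10⁻⁵ × 1340 K = 0.1155 eV.
Eᵢ/kT = 0.5342, 3.013, 5.229.
Z = Σ e^(−Eᵢ/kT) = e^(−0.5342) + e^(−3.013) + e^(−5.229) = 0.5861 + 0.04914 + 0.005359 = 0.6406.
⟨E⟩ = Σ Eᵢ e^(−Eᵢ/kT) / Z = (0.0617·0.5861 + 0.348·0.04914 + 0.604·0.005359) / 0.6406 = 0.088 eV.

0.088 eV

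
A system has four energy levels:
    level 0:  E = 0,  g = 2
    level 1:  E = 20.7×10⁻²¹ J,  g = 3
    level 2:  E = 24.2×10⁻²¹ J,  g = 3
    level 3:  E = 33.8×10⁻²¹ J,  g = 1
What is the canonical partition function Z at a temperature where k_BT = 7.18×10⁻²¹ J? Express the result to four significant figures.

Z = 2.280

Eᵢ/kT = 0, 2.88301, 3.37047, 4.70752.
Z = Σ gᵢe^(−Eᵢ/kT) = 2·e^(−0) + 3·e^(−2.88301) + 3·e^(−3.37047) + 1·e^(−4.70752) = 2.00000 + 0.167898 + 0.103120 + 0.00902714 = 2.28005.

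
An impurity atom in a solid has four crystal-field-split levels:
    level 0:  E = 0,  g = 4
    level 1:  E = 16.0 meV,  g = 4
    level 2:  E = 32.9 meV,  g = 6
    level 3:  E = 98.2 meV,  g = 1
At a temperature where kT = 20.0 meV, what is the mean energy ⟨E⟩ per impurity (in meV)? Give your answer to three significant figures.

Eᵢ/kT = 0, 0.80000, 1.6450, 4.9100.
Z = Σ gᵢe^(−Eᵢ/kT) = 4·e^(−0) + 4·e^(−0.80000) + 6·e^(−1.6450) + 1·e^(−4.9100) = 4.0000 + 1.7973 + 1.1581 + 0.0073725 = 6.9628.
⟨E⟩ = Σ Eᵢ gᵢe^(−Eᵢ/kT) / Z = (0·4.0000 + 16.0·1.7973 + 32.9·1.1581 + 98.2·0.0073725) / 6.9628 = 9.71 meV.

9.71 meV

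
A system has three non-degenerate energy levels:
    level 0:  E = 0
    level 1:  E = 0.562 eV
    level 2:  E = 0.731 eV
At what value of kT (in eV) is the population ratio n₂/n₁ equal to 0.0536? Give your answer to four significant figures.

n₂/n₁ = exp[−(E₂−E₁)/kT] = 0.0536.
⇒ (E₂−E₁)/kT = ln(1/0.0536) = ln(18.6567) = 2.92621.
kT = 0.169 eV / 2.92621 = 0.05775 eV.

0.05775 eV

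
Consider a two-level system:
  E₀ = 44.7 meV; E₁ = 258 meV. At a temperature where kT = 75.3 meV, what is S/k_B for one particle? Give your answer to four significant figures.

0.2146

Eᵢ/kT = 0.593625, 3.42629.
Z = Σ e^(−Eᵢ/kT) = e^(−0.593625) + e^(−3.42629) = 0.552321 + 0.0325073 = 0.584828.
⟨E⟩ = Σ EᵢPᵢ = 56.5562 meV.
S/k_B = ln Z + ⟨E⟩/kT = ln(0.584828) + 56.5562/75.3 = -0.536437 + 0.751078 = 0.2146.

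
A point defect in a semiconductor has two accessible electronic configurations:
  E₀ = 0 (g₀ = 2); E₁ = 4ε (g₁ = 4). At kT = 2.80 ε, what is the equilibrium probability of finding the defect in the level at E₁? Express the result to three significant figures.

Eᵢ/kT = 0, 1.4286.
Z = Σ gᵢe^(−Eᵢ/kT) = 2·e^(−0) + 4·e^(−1.4286) = 2.0000 + 0.95858 = 2.9586.
P₁ = g₁ e^(−E₁/kT) / Z = 0.95858/2.9586 = 0.324.

0.324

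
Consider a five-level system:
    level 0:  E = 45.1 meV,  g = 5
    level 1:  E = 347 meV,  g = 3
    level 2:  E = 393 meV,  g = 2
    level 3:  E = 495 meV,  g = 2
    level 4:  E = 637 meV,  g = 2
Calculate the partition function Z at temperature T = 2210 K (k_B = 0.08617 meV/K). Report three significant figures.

Z = 4.90

k_BT = 0.08617 × 2210 K = 190.44 meV.
Eᵢ/kT = 0.23682, 1.8221, 2.0636, 2.5992, 3.3449.
Z = Σ gᵢe^(−Eᵢ/kT) = 5·e^(−0.23682) + 3·e^(−1.8221) + 2·e^(−2.0636) + 2·e^(−2.5992) + 2·e^(−3.3449) = 3.9457 + 0.48506 + 0.25399 + 0.14867 + 0.070527 = 4.9039.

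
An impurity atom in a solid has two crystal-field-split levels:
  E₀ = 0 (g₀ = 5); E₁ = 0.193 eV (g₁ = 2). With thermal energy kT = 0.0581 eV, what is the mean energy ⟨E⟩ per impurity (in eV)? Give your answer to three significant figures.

Eᵢ/kT = 0, 3.3219.
Z = Σ gᵢe^(−Eᵢ/kT) = 5·e^(−0) + 2·e^(−3.3219) = 5.0000 + 0.072168 = 5.0722.
⟨E⟩ = Σ Eᵢ gᵢe^(−Eᵢ/kT) / Z = (0·5.0000 + 0.193·0.072168) / 5.0722 = 0.00275 eV.

0.00275 eV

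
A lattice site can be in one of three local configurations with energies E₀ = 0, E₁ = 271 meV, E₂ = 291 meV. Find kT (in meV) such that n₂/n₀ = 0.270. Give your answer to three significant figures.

222 meV

n₂/n₀ = exp[−(E₂−E₀)/kT] = 0.270.
⇒ (E₂−E₀)/kT = ln(1/0.270) = ln(3.7037) = 1.3093.
kT = 291 meV / 1.3093 = 222 meV.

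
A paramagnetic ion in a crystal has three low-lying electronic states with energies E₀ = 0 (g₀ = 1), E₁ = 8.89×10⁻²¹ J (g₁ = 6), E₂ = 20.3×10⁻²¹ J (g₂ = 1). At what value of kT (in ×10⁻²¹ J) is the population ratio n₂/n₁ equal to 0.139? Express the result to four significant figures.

62.86 ×10⁻²¹ J

n₂/n₁ = (g₂/g₁) exp[−(E₂−E₁)/kT] = 0.139.
⇒ (E₂−E₁)/kT = ln((1/6)/0.139) = ln(1.19904) = 0.181521.
kT = 11.41 ×10⁻²¹ J / 0.181521 = 62.86 ×10⁻²¹ J.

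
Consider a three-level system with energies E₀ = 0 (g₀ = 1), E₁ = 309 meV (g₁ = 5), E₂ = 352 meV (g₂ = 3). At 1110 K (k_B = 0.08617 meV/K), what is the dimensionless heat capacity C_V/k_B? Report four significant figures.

k_BT = 0.08617 × 1110 K = 95.6487 meV.
Eᵢ/kT = 0, 3.23057, 3.68013.
Z = Σ gᵢe^(−Eᵢ/kT) = 1·e^(−0) + 5·e^(−3.23057) + 3·e^(−3.68013) = 1.00000 + 0.197675 + 0.0756591 = 1.27333.
⟨E⟩ = 68.8852 meV, ⟨E²⟩ = 22184.9 meV².
C_V/k_B = (⟨E²⟩ − ⟨E⟩²)/(kT)² = (22184.9 − 4745.17)/9148.67 = 1.906.

1.906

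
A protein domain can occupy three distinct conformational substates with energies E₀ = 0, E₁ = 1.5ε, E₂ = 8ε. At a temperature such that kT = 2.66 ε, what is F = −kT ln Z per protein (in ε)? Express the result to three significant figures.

Eᵢ/kT = 0, 0.56391, 3.0075.
Z = Σ e^(−Eᵢ/kT) = e^(−0) + e^(−0.56391) + e^(−3.0075) = 1.0000 + 0.56898 + 0.049415 = 1.6184.
F = −kT ln Z = −2.66 × ln(1.6184) = −2.66 × 0.48144 = -1.28 ε.

-1.28 ε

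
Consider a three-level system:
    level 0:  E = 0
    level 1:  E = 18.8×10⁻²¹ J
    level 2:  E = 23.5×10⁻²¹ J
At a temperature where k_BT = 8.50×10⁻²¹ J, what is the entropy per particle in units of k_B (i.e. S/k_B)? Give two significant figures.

0.51

Eᵢ/kT = 0, 2.212, 2.765.
Z = Σ e^(−Eᵢ/kT) = e^(−0) + e^(−2.212) + e^(−2.765) = 1.000 + 0.1095 + 0.06298 = 1.172.
⟨E⟩ = Σ EᵢPᵢ = 3.019 ×10⁻²¹ J.
S/k_B = ln Z + ⟨E⟩/kT = ln(1.172) + 3.019/8.50 = 0.1587 + 0.3552 = 0.51.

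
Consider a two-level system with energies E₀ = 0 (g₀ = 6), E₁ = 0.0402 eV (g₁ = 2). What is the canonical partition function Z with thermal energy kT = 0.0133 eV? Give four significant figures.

Eᵢ/kT = 0, 3.02256.
Z = Σ gᵢe^(−Eᵢ/kT) = 6·e^(−0) + 2·e^(−3.02256) = 6.00000 + 0.0973529 = 6.09735.

Z = 6.097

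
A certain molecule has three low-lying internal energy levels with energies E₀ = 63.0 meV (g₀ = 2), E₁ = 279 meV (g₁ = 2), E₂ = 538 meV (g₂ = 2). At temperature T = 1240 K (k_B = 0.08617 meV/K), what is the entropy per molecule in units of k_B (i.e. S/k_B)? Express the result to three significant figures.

k_BT = 0.08617 × 1240 K = 106.85 meV.
Eᵢ/kT = 0.58961, 2.6111, 5.0351.
Z = Σ gᵢe^(−Eᵢ/kT) = 2·e^(−0.58961) + 2·e^(−2.6111) + 2·e^(−5.0351) = 1.1091 + 0.14691 + 0.013011 = 1.2690.
⟨E⟩ = Σ EᵢPᵢ = 92.877 meV.
S/k_B = ln Z + ⟨E⟩/kT = ln(1.2690) + 92.877/106.85 = 0.23823 + 0.86923 = 1.11.

1.11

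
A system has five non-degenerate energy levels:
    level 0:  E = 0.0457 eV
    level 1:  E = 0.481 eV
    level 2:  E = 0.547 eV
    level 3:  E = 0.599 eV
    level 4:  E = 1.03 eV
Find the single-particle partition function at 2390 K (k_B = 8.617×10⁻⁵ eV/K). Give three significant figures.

Z = 1.03

k_BT = 8.617×10⁻⁵ × 2390 K = 0.20595 eV.
Eᵢ/kT = 0.22190, 2.3355, 2.6560, 2.9085, 5.0012.
Z = Σ e^(−Eᵢ/kT) = e^(−0.22190) + e^(−2.3355) + e^(−2.6560) + e^(−2.9085) + e^(−5.0012) = 0.80100 + 0.096762 + 0.070229 + 0.054558 + 0.0067299 = 1.0293.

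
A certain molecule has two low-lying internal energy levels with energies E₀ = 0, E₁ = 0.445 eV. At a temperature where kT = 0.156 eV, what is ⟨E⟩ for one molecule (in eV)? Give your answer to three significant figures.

0.0243 eV

Eᵢ/kT = 0, 2.8526.
Z = Σ e^(−Eᵢ/kT) = e^(−0) + e^(−2.8526) = 1.0000 + 0.057694 = 1.0577.
⟨E⟩ = Σ Eᵢ e^(−Eᵢ/kT) / Z = (0·1.0000 + 0.445·0.057694) / 1.0577 = 0.0243 eV.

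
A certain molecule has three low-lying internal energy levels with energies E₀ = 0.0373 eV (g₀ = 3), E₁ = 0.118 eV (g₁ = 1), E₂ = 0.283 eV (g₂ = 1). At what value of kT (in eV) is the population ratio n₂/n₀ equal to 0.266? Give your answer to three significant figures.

1.09 eV

n₂/n₀ = (g₂/g₀) exp[−(E₂−E₀)/kT] = 0.266.
⇒ (E₂−E₀)/kT = ln((1/3)/0.266) = ln(1.2531) = 0.22562.
kT = 0.2457 eV / 0.22562 = 1.09 eV.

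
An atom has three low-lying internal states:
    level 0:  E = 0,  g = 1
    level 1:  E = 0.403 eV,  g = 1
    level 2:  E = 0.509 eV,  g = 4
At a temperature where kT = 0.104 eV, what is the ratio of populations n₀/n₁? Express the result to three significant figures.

n₀/n₁ = (g₀/g₁) exp[−(E₀−E₁)/kT] = (1/1) × exp(−(-0.403 eV)/(0.104 eV)) = (1/1) × exp(3.8750) = 48.2.

48.2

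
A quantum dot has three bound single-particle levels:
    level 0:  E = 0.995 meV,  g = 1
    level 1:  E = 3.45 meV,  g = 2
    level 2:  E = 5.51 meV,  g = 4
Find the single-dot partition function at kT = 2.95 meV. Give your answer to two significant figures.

Z = 2.0

Eᵢ/kT = 0.3373, 1.169, 1.868.
Z = Σ gᵢe^(−Eᵢ/kT) = 1·e^(−0.3373) + 2·e^(−1.169) + 4·e^(−1.868) = 0.7137 + 0.6214 + 0.6177 = 1.953.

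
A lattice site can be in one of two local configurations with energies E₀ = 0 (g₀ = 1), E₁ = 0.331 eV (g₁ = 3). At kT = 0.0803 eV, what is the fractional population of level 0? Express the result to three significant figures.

0.954

Eᵢ/kT = 0, 4.1220.
Z = Σ gᵢe^(−Eᵢ/kT) = 1·e^(−0) + 3·e^(−4.1220) = 1.0000 + 0.048636 = 1.0486.
P₀ = g₀ e^(−E₀/kT) / Z = 1.0000/1.0486 = 0.954.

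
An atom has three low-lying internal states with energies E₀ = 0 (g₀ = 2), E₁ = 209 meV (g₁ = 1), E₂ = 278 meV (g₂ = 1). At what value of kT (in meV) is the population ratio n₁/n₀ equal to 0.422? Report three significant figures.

1230 meV

n₁/n₀ = (g₁/g₀) exp[−(E₁−E₀)/kT] = 0.422.
⇒ (E₁−E₀)/kT = ln((1/2)/0.422) = ln(1.1848) = 0.16957.
kT = 209 meV / 0.16957 = 1230 meV.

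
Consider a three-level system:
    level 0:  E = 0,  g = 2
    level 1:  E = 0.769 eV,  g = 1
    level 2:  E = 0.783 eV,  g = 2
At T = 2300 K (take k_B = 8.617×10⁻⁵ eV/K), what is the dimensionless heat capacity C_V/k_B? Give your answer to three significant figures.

0.430

k_BT = 8.617×10⁻⁵ × 2300 K = 0.19819 eV.
Eᵢ/kT = 0, 3.8801, 3.9508.
Z = Σ gᵢe^(−Eᵢ/kT) = 2·e^(−0) + 1·e^(−3.8801) + 2·e^(−3.9508) = 2.0000 + 0.020649 + 0.038479 = 2.0591.
⟨E⟩ = 0.022344 eV, ⟨E²⟩ = 0.017387 eV².
C_V/k_B = (⟨E²⟩ − ⟨E⟩²)/(kT)² = (0.017387 − 0.00049925)/0.039279 = 0.430.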